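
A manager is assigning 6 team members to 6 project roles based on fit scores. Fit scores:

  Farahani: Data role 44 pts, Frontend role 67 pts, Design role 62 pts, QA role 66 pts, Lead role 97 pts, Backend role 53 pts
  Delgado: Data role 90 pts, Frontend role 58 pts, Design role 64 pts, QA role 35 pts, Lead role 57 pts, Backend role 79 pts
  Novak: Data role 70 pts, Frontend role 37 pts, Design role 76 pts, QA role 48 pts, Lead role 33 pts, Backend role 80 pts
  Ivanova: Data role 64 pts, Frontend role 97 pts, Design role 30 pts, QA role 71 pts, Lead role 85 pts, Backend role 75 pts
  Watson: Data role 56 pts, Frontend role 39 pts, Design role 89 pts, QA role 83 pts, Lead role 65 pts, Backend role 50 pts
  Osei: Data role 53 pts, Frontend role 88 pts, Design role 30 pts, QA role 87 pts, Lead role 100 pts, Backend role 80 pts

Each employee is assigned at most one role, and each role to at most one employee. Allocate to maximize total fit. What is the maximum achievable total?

Max total: 540 pts

This is a one-to-one assignment (maximum-weight bipartite matching).
Optimal: Farahani→Lead role (97 pts), Delgado→Data role (90 pts), Novak→Backend role (80 pts), Ivanova→Frontend role (97 pts), Watson→Design role (89 pts), Osei→QA role (87 pts) — total 97+90+80+97+89+87 = 540 pts.
Max-entry greedy (repeatedly take the single best remaining cell) gives 522 pts, worse by 18.
Every other assignment is strictly worse.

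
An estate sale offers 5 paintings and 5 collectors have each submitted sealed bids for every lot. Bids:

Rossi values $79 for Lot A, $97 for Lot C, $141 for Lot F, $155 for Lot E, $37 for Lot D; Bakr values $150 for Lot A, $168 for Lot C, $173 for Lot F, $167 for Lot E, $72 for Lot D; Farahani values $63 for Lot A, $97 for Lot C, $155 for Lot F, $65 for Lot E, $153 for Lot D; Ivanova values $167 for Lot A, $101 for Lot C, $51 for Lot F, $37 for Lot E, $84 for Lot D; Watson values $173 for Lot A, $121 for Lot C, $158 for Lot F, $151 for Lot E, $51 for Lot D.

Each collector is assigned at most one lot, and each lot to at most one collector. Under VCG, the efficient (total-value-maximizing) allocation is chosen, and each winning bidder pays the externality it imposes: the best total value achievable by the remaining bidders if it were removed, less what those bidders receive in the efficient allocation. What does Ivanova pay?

Efficient allocation: Rossi→Lot E ($155), Bakr→Lot C ($168), Farahani→Lot D ($153), Ivanova→Lot A ($167), Watson→Lot F ($158); total welfare W = $801.
Ivanova receives Lot A at value $167, so the others get W − 167 = $634.
Without Ivanova: best allocation of the remaining 4 bidders over all 5 lots is Rossi→Lot E ($155), Bakr→Lot F ($173), Farahani→Lot D ($153), Watson→Lot A ($173), total $654.
VCG payment = (others' best without Ivanova) − (others' welfare with Ivanova) = 654 − 634 = $20.

Ivanova pays $20.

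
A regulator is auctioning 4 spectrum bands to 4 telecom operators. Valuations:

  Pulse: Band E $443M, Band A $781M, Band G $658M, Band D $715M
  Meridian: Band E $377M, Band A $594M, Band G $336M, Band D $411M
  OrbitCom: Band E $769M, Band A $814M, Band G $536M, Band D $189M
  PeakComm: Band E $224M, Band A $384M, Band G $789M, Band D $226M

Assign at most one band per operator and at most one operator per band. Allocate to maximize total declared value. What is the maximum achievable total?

Optimal: Pulse→Band D ($715M), Meridian→Band A ($594M), OrbitCom→Band E ($769M), PeakComm→Band G ($789M) — total 715+594+769+789 = $2867M.
Swapping Meridian↔PeakComm (Meridian→Band G $336M, PeakComm→Band A $384M) loses 663.
Checked against all permutations: $2867M is optimal.

Max total: $2867M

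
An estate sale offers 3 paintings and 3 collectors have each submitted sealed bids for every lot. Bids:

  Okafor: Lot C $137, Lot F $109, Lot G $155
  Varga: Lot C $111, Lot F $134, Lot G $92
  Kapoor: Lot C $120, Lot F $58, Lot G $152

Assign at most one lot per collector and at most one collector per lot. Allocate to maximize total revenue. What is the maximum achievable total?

Maximum total: $423

This is a one-to-one assignment (maximum-weight bipartite matching).
Optimal: Okafor→Lot C ($137), Varga→Lot F ($134), Kapoor→Lot G ($152) — total 137+134+152 = $423.
Next-best assignment: Okafor→Lot G, Varga→Lot F, Kapoor→Lot C = $409.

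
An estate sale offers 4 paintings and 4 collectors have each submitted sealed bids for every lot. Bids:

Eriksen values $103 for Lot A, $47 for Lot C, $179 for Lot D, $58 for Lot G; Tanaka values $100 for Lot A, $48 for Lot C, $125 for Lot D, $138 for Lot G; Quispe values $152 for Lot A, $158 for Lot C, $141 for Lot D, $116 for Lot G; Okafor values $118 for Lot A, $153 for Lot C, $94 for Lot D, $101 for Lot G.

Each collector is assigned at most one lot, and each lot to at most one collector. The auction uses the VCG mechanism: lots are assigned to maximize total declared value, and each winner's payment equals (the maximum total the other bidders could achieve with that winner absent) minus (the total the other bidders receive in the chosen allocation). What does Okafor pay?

Okafor pays $6.

Efficient allocation: Eriksen→Lot D ($179), Tanaka→Lot G ($138), Quispe→Lot A ($152), Okafor→Lot C ($153); total welfare W = $622.
Okafor receives Lot C at value $153, so the others get W − 153 = $469.
Without Okafor: best allocation of the remaining 3 bidders over all 4 lots is Eriksen→Lot D ($179), Tanaka→Lot G ($138), Quispe→Lot C ($158), total $475.
VCG payment = (others' best without Okafor) − (others' welfare with Okafor) = 475 − 469 = $6.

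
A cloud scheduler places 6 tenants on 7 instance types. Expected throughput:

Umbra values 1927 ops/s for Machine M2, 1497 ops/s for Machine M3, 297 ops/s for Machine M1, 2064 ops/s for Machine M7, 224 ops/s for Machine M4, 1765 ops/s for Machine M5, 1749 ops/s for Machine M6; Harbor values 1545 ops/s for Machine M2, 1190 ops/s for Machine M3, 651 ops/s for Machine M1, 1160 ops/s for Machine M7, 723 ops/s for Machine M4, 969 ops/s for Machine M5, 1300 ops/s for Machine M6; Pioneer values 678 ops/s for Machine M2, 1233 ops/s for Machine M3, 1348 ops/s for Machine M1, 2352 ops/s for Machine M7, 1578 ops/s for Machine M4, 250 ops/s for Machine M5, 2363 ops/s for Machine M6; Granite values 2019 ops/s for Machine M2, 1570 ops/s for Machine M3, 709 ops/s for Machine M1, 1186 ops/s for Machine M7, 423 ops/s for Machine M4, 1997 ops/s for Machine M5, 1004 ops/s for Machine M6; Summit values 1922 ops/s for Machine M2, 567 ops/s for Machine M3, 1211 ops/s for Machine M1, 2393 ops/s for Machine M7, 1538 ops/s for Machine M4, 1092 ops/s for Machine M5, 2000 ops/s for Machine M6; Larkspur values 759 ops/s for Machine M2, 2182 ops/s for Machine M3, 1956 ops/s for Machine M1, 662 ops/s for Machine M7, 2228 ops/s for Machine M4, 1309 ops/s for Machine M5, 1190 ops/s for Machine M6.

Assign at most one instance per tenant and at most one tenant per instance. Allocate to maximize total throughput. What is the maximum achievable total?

Optimal: Umbra→Machine M2 (1927 ops/s), Harbor→Machine M3 (1190 ops/s), Pioneer→Machine M6 (2363 ops/s), Granite→Machine M5 (1997 ops/s), Summit→Machine M7 (2393 ops/s), Larkspur→Machine M4 (2228 ops/s) — total 1927+1190+2363+1997+2393+2228 = 12098 ops/s.
Max-entry greedy (repeatedly take the single best remaining cell) gives 11958 ops/s, worse by 140.
Every other assignment is strictly worse.

Maximum total: 12098 ops/s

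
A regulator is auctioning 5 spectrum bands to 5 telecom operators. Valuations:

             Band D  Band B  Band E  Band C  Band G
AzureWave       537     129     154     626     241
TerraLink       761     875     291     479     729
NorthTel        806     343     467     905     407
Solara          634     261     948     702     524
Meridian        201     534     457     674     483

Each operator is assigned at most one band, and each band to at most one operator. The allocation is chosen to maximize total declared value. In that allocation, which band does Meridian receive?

Meridian receives Band G.

Optimal: AzureWave→Band D ($537M), TerraLink→Band B ($875M), NorthTel→Band C ($905M), Solara→Band E ($948M), Meridian→Band G ($483M) — total 537+875+905+948+483 = $3748M.
Column-greedy (each band in turn goes to its best remaining operator) gives $3544M, worse by 204.
Every other assignment is strictly worse.
Meridian's own top band is Band C ($674M), but forcing Meridian→Band C and reassigning the rest optimally gives only $3544M — worse by 204.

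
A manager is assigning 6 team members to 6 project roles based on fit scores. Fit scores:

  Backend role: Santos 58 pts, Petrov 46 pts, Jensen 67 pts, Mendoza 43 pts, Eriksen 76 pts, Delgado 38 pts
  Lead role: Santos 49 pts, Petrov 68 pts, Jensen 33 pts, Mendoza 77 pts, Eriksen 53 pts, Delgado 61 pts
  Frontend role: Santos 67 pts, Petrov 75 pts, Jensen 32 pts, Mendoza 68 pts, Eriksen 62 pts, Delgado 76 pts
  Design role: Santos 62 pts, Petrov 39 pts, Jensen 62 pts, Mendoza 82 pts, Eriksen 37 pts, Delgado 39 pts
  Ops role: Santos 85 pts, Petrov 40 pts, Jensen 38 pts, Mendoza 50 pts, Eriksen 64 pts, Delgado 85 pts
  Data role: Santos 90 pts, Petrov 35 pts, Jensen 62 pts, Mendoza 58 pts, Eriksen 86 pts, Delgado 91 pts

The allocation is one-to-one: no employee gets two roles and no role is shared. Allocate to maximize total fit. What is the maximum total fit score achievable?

Maximum total: 466 pts

Treat this as an assignment problem: match each employee to one role.
Optimal: Santos→Ops role (85 pts), Petrov→Frontend role (75 pts), Jensen→Design role (62 pts), Mendoza→Lead role (77 pts), Eriksen→Backend role (76 pts), Delgado→Data role (91 pts) — total 85+75+62+77+76+91 = 466 pts.
Max-entry greedy (repeatedly take the single best remaining cell) gives 442 pts, worse by 24.
Next-best assignment: Santos→Data role, Petrov→Frontend role, Jensen→Design role, Mendoza→Lead role, Eriksen→Backend role, Delgado→Ops role = 465 pts.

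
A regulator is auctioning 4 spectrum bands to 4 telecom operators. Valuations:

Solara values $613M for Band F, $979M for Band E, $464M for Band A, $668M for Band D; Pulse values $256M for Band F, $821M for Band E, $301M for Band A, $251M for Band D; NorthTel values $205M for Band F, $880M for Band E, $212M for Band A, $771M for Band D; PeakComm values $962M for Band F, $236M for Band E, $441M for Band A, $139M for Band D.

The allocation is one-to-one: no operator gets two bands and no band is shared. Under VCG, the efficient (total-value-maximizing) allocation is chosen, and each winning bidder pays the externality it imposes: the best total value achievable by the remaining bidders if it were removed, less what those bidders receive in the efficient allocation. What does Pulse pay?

Pulse pays $515M.

Efficient allocation: Solara→Band A ($464M), Pulse→Band E ($821M), NorthTel→Band D ($771M), PeakComm→Band F ($962M); total welfare W = $3018M.
Pulse receives Band E at value $821M, so the others get W − 821 = $2197M.
Without Pulse: best allocation of the remaining 3 bidders over all 4 bands is Solara→Band E ($979M), NorthTel→Band D ($771M), PeakComm→Band F ($962M), total $2712M.
VCG payment = (others' best without Pulse) − (others' welfare with Pulse) = 2712 − 2197 = $515M.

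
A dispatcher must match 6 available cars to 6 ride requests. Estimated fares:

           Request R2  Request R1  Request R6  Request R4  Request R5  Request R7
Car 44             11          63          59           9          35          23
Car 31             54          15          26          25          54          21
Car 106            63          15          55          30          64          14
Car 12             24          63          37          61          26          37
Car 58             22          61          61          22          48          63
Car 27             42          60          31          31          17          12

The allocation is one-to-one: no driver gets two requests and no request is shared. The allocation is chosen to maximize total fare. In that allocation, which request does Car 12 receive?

Optimal: Car 44→Request R6 ($59), Car 31→Request R2 ($54), Car 106→Request R5 ($64), Car 12→Request R4 ($61), Car 58→Request R7 ($63), Car 27→Request R1 ($60) — total 59+54+64+61+63+60 = $361.
Row-greedy (each driver in turn takes its best remaining request) gives $336, worse by 25.
Car 12's own top request is Request R1 ($63), but forcing Car 12→Request R1 and reassigning the rest optimally gives only $334 — worse by 27.

Car 12 receives Request R4.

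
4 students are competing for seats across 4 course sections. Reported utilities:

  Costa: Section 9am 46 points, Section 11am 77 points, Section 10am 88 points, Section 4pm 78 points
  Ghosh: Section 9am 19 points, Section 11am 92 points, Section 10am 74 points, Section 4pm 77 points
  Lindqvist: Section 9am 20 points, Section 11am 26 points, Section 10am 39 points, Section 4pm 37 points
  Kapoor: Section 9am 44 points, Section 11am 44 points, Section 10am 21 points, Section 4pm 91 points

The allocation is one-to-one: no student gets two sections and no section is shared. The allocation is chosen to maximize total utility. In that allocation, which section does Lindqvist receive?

This is a one-to-one assignment (maximum-weight bipartite matching).
Optimal: Costa→Section 10am (88 points), Ghosh→Section 11am (92 points), Lindqvist→Section 9am (20 points), Kapoor→Section 4pm (91 points) — total 88+92+20+91 = 291 points.
Column-greedy (each section in turn goes to its best remaining student) gives 268 points, worse by 23.
Next-best assignment: Costa→Section 9am, Ghosh→Section 11am, Lindqvist→Section 10am, Kapoor→Section 4pm = 268 points.
Swapping Costa↔Ghosh (Costa→Section 11am 77 points, Ghosh→Section 10am 74 points) loses 29.
Lindqvist's own top section is Section 10am (39 points), but forcing Lindqvist→Section 10am and reassigning the rest optimally gives only 268 points — worse by 23.

Lindqvist receives Section 9am.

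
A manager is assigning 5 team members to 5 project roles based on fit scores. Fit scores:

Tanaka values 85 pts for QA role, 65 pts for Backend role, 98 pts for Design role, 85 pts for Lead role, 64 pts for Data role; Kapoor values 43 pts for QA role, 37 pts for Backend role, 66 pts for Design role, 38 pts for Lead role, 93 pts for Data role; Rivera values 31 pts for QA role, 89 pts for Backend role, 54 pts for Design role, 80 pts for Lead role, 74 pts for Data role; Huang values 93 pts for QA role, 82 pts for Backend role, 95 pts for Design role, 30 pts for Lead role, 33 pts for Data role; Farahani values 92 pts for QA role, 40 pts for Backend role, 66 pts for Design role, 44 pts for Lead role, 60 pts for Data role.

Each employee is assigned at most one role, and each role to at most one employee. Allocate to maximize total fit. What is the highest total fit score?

Optimal: Tanaka→Lead role (85 pts), Kapoor→Data role (93 pts), Rivera→Backend role (89 pts), Huang→Design role (95 pts), Farahani→QA role (92 pts) — total 85+93+89+95+92 = 454 pts.
Column-greedy (each role in turn goes to its best remaining employee) gives 417 pts, worse by 37.

Max total: 454 pts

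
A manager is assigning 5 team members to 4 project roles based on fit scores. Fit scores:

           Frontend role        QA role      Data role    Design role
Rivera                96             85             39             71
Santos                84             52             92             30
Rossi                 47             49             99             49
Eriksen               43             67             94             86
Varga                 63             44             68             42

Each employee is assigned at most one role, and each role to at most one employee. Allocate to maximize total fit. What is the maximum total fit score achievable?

Maximum total: 354 pts

Optimal: Santos→Frontend role (84 pts), Rivera→QA role (85 pts), Rossi→Data role (99 pts), Eriksen→Design role (86 pts) — total 84+85+99+86 = 354 pts.
Column-greedy (each role in turn goes to its best remaining employee) gives 304 pts, worse by 50.
Next-best assignment: Rivera→Frontend role, Santos→QA role, Rossi→Data role, Eriksen→Design role = 333 pts.
Every other assignment is strictly worse.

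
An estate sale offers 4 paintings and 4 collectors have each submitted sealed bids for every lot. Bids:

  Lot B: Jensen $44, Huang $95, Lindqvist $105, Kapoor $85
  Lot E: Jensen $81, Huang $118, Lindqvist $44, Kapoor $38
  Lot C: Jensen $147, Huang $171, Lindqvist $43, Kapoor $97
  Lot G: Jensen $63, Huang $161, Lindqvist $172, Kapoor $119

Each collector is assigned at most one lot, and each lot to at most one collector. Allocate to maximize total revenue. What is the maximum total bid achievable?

Maximum total: $522

Optimal: Jensen→Lot C ($147), Huang→Lot E ($118), Lindqvist→Lot G ($172), Kapoor→Lot B ($85) — total 147+118+172+85 = $522.
Max-entry greedy (repeatedly take the single best remaining cell) gives $509, worse by 13.
Next-best assignment: Jensen→Lot E, Huang→Lot C, Lindqvist→Lot G, Kapoor→Lot B = $509.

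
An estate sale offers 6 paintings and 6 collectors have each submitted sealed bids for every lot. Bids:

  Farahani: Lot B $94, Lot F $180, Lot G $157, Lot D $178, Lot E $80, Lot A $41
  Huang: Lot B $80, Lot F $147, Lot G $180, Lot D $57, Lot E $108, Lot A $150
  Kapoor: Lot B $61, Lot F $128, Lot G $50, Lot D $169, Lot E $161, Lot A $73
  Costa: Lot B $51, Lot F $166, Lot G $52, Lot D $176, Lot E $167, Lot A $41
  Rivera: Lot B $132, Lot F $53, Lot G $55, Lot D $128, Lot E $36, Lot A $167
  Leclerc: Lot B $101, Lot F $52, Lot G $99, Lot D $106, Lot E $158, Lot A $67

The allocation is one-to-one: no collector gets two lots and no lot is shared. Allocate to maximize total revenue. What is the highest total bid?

Maximum total: $965

This is the linear assignment problem.
Optimal: Farahani→Lot F ($180), Huang→Lot G ($180), Kapoor→Lot E ($161), Costa→Lot D ($176), Rivera→Lot A ($167), Leclerc→Lot B ($101) — total 180+180+161+176+167+101 = $965.
Row-greedy (each collector in turn takes its best remaining lot) gives $964, worse by 1.
Checked against all permutations: $965 is optimal.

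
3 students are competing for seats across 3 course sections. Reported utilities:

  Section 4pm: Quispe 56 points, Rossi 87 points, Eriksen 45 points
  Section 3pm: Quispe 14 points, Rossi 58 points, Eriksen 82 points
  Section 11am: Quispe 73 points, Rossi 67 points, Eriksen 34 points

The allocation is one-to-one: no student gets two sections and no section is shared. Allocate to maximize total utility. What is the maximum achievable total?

Maximum total: 242 points

Optimal: Quispe→Section 11am (73 points), Rossi→Section 4pm (87 points), Eriksen→Section 3pm (82 points) — total 73+87+82 = 242 points.
Checked against all permutations: 242 points is optimal.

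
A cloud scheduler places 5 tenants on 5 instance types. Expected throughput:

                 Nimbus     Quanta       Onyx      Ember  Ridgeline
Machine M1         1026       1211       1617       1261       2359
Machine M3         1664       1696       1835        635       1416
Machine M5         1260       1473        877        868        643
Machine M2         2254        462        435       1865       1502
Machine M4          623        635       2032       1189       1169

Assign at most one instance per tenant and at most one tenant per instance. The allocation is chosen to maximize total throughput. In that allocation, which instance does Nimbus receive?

Nimbus receives Machine M3.

Optimal: Nimbus→Machine M3 (1664 ops/s), Quanta→Machine M5 (1473 ops/s), Onyx→Machine M4 (2032 ops/s), Ember→Machine M2 (1865 ops/s), Ridgeline→Machine M1 (2359 ops/s) — total 1664+1473+2032+1865+2359 = 9393 ops/s.
Row-greedy (each tenant in turn takes its best remaining instance) gives 7886 ops/s, worse by 1507.
Every other assignment is strictly worse.
Nimbus's own top instance is Machine M2 (2254 ops/s), but forcing Nimbus→Machine M2 and reassigning the rest optimally gives only 9209 ops/s — worse by 184.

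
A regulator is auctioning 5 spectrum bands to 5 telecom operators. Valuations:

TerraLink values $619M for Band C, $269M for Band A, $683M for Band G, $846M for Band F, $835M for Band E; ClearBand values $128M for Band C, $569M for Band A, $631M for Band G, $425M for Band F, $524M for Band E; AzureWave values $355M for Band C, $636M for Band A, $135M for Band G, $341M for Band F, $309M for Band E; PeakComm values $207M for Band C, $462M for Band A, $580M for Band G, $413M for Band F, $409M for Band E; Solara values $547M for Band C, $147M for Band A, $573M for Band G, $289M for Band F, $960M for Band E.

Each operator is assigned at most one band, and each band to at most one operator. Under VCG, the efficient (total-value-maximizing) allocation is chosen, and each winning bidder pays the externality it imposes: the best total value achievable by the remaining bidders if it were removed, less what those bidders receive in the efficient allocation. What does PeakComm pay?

PeakComm pays $343M.

Efficient allocation: TerraLink→Band F ($846M), ClearBand→Band A ($569M), AzureWave→Band C ($355M), PeakComm→Band G ($580M), Solara→Band E ($960M); total welfare W = $3310M.
PeakComm receives Band G at value $580M, so the others get W − 580 = $2730M.
Without PeakComm: best allocation of the remaining 4 bidders over all 5 bands is TerraLink→Band F ($846M), ClearBand→Band G ($631M), AzureWave→Band A ($636M), Solara→Band E ($960M), total $3073M.
VCG payment = (others' best without PeakComm) − (others' welfare with PeakComm) = 3073 − 2730 = $343M.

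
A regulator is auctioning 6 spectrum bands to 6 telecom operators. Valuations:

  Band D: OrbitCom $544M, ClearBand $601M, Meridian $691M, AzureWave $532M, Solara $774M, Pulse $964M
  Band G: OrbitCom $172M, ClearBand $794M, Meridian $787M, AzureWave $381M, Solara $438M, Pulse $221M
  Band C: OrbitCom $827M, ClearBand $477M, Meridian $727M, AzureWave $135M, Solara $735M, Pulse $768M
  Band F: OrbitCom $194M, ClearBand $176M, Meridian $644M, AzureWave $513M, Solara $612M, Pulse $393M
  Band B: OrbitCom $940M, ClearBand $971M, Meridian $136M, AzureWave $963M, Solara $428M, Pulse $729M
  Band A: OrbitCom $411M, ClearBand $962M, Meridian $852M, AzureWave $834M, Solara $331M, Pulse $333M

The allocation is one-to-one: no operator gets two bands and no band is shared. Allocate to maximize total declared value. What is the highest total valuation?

Optimal: OrbitCom→Band C ($827M), ClearBand→Band A ($962M), Meridian→Band G ($787M), AzureWave→Band B ($963M), Solara→Band F ($612M), Pulse→Band D ($964M) — total 827+962+787+963+612+964 = $5115M.
Row-greedy (each operator in turn takes its best remaining band) gives $4349M, worse by 766.
Next-best assignment: OrbitCom→Band C, ClearBand→Band G, Meridian→Band A, AzureWave→Band B, Solara→Band F, Pulse→Band D = $5012M.
No other one-to-one assignment exceeds $5115M.

Maximum total: $5115M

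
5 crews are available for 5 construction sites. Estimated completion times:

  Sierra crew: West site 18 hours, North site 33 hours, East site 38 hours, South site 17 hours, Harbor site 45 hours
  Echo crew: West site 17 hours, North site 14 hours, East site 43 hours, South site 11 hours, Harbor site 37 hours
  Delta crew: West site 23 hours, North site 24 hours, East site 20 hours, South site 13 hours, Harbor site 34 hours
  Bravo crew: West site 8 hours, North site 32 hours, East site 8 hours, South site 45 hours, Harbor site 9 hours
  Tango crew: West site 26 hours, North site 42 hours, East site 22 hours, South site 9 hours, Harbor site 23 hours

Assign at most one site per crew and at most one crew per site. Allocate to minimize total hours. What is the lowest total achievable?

Optimal: Sierra crew→West site (18 hours), Echo crew→North site (14 hours), Delta crew→East site (20 hours), Bravo crew→Harbor site (9 hours), Tango crew→South site (9 hours) — total 18+14+20+9+9 = 70 hours.
Row-greedy (each crew in turn takes its cheapest remaining site) gives 82 hours, worse by 12.
Next-best assignment: Sierra crew→West site, Echo crew→North site, Delta crew→South site, Bravo crew→East site, Tango crew→Harbor site = 76 hours.
No other one-to-one assignment undercuts 70 hours.

Minimum total: 70 hours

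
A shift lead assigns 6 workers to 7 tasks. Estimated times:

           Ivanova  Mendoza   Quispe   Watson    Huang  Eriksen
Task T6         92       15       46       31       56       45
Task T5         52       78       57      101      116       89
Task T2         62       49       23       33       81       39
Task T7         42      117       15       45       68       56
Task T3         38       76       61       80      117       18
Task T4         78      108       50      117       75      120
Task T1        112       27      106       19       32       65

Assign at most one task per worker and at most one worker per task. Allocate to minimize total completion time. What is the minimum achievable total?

Minimum total: 165 min

Optimal: Ivanova→Task T5 (52 min), Mendoza→Task T6 (15 min), Quispe→Task T7 (15 min), Watson→Task T2 (33 min), Huang→Task T1 (32 min), Eriksen→Task T3 (18 min) — total 52+15+15+33+32+18 = 165 min.
Column-greedy (each task in turn goes to its cheapest remaining worker) gives 228 min, worse by 63.
Next-best assignment: Ivanova→Task T5, Mendoza→Task T6, Quispe→Task T2, Watson→Task T7, Huang→Task T1, Eriksen→Task T3 = 185 min.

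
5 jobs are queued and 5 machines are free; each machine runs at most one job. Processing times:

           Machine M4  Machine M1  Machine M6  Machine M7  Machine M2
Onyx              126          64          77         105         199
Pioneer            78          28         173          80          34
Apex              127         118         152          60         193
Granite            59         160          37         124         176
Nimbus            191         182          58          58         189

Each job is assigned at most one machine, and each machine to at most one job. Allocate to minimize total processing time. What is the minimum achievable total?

Min total: 275 min

Optimal: Onyx→Machine M1 (64 min), Pioneer→Machine M2 (34 min), Apex→Machine M7 (60 min), Granite→Machine M4 (59 min), Nimbus→Machine M6 (58 min) — total 64+34+60+59+58 = 275 min.
Row-greedy (each job in turn takes its cheapest remaining machine) gives 386 min, worse by 111.
Next-best assignment: Onyx→Machine M1, Pioneer→Machine M2, Apex→Machine M4, Granite→Machine M6, Nimbus→Machine M7 = 320 min.
Every other assignment is strictly worse.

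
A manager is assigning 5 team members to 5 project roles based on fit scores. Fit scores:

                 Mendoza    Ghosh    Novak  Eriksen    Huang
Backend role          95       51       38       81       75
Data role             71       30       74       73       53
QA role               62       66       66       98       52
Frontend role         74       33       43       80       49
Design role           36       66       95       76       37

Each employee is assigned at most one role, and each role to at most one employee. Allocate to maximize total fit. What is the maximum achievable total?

Optimal: Mendoza→Backend role (95 pts), Ghosh→QA role (66 pts), Novak→Design role (95 pts), Eriksen→Frontend role (80 pts), Huang→Data role (53 pts) — total 95+66+95+80+53 = 389 pts.
Column-greedy (each role in turn goes to its best remaining employee) gives 382 pts, worse by 7.
Every other assignment is strictly worse.

Maximum total: 389 pts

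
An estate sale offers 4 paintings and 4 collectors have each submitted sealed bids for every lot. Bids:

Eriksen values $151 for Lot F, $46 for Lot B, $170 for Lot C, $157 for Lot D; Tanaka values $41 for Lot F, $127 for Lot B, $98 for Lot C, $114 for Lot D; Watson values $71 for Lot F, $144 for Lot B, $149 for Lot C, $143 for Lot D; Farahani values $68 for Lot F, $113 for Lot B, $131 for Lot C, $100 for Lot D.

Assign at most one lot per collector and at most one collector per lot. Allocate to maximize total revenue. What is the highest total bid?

Max total: $552

Optimal: Eriksen→Lot F ($151), Tanaka→Lot B ($127), Watson→Lot D ($143), Farahani→Lot C ($131) — total 151+127+143+131 = $552.
Swapping Farahani↔Tanaka (Farahani→Lot B $113, Tanaka→Lot C $98) loses 47.
Checked against all permutations: $552 is optimal.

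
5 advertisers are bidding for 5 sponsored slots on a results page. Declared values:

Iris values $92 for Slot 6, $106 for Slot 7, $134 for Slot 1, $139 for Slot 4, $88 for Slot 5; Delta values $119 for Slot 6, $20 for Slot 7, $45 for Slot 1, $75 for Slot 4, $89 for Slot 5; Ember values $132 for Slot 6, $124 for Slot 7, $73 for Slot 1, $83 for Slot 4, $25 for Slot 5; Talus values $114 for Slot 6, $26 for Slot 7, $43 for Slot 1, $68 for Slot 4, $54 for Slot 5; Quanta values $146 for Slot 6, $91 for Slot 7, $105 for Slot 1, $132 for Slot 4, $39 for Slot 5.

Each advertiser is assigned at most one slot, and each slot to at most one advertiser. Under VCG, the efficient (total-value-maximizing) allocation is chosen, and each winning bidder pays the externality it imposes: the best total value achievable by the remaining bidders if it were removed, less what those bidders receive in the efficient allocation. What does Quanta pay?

Efficient allocation: Iris→Slot 1 ($134), Delta→Slot 5 ($89), Ember→Slot 7 ($124), Talus→Slot 6 ($114), Quanta→Slot 4 ($132); total welfare W = $593.
Quanta receives Slot 4 at value $132, so the others get W − 132 = $461.
Without Quanta: best allocation of the remaining 4 bidders over all 5 slots is Iris→Slot 4 ($139), Delta→Slot 5 ($89), Ember→Slot 7 ($124), Talus→Slot 6 ($114), total $466.
VCG payment = (others' best without Quanta) − (others' welfare with Quanta) = 466 − 461 = $5.

Quanta pays $5.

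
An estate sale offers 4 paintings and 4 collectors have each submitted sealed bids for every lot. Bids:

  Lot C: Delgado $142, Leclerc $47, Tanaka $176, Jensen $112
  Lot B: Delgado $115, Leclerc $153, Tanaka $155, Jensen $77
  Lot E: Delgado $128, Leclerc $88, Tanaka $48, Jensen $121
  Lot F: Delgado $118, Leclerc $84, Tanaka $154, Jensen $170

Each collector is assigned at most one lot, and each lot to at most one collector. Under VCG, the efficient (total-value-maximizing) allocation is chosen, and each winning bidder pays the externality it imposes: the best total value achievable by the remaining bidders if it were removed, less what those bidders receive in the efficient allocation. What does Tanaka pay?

Tanaka pays $14.

Efficient allocation: Delgado→Lot E ($128), Leclerc→Lot B ($153), Tanaka→Lot C ($176), Jensen→Lot F ($170); total welfare W = $627.
Tanaka receives Lot C at value $176, so the others get W − 176 = $451.
Without Tanaka: best allocation of the remaining 3 bidders over all 4 lots is Delgado→Lot C ($142), Leclerc→Lot B ($153), Jensen→Lot F ($170), total $465.
VCG payment = (others' best without Tanaka) − (others' welfare with Tanaka) = 465 − 451 = $14.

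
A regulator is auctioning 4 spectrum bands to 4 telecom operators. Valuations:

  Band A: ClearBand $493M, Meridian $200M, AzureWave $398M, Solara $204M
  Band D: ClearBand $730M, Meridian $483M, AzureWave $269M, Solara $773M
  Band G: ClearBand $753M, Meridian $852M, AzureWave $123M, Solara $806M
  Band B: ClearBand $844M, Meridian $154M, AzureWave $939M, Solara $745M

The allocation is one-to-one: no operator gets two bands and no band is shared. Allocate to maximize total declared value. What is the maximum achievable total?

Optimal: ClearBand→Band A ($493M), Meridian→Band G ($852M), AzureWave→Band B ($939M), Solara→Band D ($773M) — total 493+852+939+773 = $3057M.
Row-greedy (each operator in turn takes its best remaining band) gives $2867M, worse by 190.
Next-best assignment: ClearBand→Band B, Meridian→Band G, AzureWave→Band A, Solara→Band D = $2867M.

Maximum total: $3057M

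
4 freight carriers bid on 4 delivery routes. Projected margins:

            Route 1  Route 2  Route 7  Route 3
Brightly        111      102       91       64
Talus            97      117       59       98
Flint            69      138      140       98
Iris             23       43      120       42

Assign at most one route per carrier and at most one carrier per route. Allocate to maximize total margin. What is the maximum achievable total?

Optimal: Brightly→Route 1 ($111k), Talus→Route 3 ($98k), Flint→Route 2 ($138k), Iris→Route 7 ($120k) — total 111+98+138+120 = $467k.
Max-entry greedy (repeatedly take the single best remaining cell) gives $410k, worse by 57.

Maximum total: $467k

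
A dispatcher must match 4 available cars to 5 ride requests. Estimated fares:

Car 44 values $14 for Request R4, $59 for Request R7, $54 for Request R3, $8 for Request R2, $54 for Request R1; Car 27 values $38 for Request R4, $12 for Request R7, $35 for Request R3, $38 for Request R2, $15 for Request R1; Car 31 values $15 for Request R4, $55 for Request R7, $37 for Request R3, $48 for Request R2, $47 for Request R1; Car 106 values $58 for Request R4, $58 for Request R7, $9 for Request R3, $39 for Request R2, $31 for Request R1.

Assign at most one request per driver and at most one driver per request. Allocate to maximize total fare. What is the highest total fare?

Maximum total: $205

Optimal: Car 44→Request R3 ($54), Car 27→Request R2 ($38), Car 31→Request R7 ($55), Car 106→Request R4 ($58) — total 54+38+55+58 = $205.
Max-entry greedy (repeatedly take the single best remaining cell) gives $200, worse by 5.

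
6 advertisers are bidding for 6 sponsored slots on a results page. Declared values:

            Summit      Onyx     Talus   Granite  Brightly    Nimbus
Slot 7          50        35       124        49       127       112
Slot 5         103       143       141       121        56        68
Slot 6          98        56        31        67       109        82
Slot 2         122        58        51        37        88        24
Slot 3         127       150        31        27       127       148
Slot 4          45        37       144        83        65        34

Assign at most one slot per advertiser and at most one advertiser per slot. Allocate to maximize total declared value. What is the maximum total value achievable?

Maximum total: $758

Optimal: Summit→Slot 2 ($122), Onyx→Slot 3 ($150), Talus→Slot 4 ($144), Granite→Slot 5 ($121), Brightly→Slot 6 ($109), Nimbus→Slot 7 ($112) — total 122+150+144+121+109+112 = $758.
Max-entry greedy (repeatedly take the single best remaining cell) gives $746, worse by 12.
Checked against all permutations: $758 is optimal.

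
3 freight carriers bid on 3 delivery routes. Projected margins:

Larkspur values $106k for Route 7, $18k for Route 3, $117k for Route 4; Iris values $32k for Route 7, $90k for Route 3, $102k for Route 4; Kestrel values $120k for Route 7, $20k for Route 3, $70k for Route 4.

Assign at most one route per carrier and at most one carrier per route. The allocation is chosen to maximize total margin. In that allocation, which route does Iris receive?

Iris receives Route 3.

Treat this as an assignment problem: match each carrier to one route.
Optimal: Larkspur→Route 4 ($117k), Iris→Route 3 ($90k), Kestrel→Route 7 ($120k) — total 117+90+120 = $327k.
Swapping Iris↔Kestrel (Iris→Route 7 $32k, Kestrel→Route 3 $20k) loses 158.
Checked against all permutations: $327k is optimal.
Iris's own top route is Route 4 ($102k), but forcing Iris→Route 4 and reassigning the rest optimally gives only $240k — worse by 87.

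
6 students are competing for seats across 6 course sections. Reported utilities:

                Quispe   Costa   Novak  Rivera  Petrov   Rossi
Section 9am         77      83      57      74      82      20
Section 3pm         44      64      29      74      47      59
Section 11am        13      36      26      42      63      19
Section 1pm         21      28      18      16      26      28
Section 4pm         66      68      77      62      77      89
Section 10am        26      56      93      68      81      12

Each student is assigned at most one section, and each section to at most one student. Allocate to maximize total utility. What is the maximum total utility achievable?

This is a one-to-one assignment (maximum-weight bipartite matching).
Optimal: Quispe→Section 9am (77 points), Costa→Section 1pm (28 points), Novak→Section 10am (93 points), Rivera→Section 3pm (74 points), Petrov→Section 11am (63 points), Rossi→Section 4pm (89 points) — total 77+28+93+74+63+89 = 424 points.
Max-entry greedy (repeatedly take the single best remaining cell) gives 423 points, worse by 1.
No other one-to-one assignment exceeds 424 points.

Maximum total: 424 points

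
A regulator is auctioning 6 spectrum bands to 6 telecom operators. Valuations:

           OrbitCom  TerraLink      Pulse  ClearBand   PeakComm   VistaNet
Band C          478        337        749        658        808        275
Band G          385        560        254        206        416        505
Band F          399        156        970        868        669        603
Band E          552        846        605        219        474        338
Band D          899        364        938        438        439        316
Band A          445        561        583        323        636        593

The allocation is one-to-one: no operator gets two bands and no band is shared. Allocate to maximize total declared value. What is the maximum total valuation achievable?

Optimal: OrbitCom→Band D ($899M), TerraLink→Band E ($846M), Pulse→Band F ($970M), ClearBand→Band C ($658M), PeakComm→Band A ($636M), VistaNet→Band G ($505M) — total 899+846+970+658+636+505 = $4514M.
Column-greedy (each band in turn goes to its best remaining operator) gives $3921M, worse by 593.

Max total: $4514M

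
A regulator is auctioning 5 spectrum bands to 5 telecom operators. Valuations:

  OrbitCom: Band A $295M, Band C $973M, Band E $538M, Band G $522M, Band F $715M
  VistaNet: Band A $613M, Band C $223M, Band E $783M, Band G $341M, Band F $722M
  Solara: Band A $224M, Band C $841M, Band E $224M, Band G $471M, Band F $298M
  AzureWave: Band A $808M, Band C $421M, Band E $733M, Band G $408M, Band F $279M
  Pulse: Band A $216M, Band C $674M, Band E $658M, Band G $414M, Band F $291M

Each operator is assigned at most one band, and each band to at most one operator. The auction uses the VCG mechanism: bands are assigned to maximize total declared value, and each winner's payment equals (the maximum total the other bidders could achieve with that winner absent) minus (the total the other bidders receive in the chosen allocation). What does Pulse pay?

Efficient allocation: OrbitCom→Band C ($973M), VistaNet→Band F ($722M), Solara→Band G ($471M), AzureWave→Band A ($808M), Pulse→Band E ($658M); total welfare W = $3632M.
Pulse receives Band E at value $658M, so the others get W − 658 = $2974M.
Without Pulse: best allocation of the remaining 4 bidders over all 5 bands is OrbitCom→Band F ($715M), VistaNet→Band E ($783M), Solara→Band C ($841M), AzureWave→Band A ($808M), total $3147M.
VCG payment = (others' best without Pulse) − (others' welfare with Pulse) = 3147 − 2974 = $173M.

Pulse pays $173M.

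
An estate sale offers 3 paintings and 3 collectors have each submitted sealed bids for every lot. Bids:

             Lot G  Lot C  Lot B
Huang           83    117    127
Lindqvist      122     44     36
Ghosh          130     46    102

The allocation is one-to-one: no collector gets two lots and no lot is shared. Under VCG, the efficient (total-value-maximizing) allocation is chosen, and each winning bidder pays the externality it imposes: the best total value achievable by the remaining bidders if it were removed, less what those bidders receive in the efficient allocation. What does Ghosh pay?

Efficient allocation: Huang→Lot C ($117), Lindqvist→Lot G ($122), Ghosh→Lot B ($102); total welfare W = $341.
Ghosh receives Lot B at value $102, so the others get W − 102 = $239.
Without Ghosh: best allocation of the remaining 2 bidders over all 3 lots is Huang→Lot B ($127), Lindqvist→Lot G ($122), total $249.
VCG payment = (others' best without Ghosh) − (others' welfare with Ghosh) = 249 − 239 = $10.

Ghosh pays $10.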